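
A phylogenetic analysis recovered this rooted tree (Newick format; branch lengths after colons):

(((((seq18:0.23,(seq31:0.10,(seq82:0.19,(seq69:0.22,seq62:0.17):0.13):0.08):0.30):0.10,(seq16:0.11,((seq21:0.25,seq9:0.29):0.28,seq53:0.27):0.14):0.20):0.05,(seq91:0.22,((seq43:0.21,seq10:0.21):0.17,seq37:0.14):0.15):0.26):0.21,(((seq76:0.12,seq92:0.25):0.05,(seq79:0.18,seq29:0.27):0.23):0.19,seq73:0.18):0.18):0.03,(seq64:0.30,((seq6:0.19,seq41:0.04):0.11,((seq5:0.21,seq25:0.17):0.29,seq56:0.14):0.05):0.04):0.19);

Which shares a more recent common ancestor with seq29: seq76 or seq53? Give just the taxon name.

seq76

The MRCA of seq29 and seq76 subtends ((seq76,seq92),(seq79,seq29)) (4 taxa).
The MRCA of seq29 and seq53 subtends ((((seq18,(seq31,(seq82,(seq69,seq62)))),(seq16,((seq21,seq9),seq53))),(seq91,((seq43,seq10),seq37))),(((seq76,seq92),(seq79,seq29)),seq73)) (18 taxa).
The first is nested inside the second, so seq29 shares a more recent common ancestor with seq76.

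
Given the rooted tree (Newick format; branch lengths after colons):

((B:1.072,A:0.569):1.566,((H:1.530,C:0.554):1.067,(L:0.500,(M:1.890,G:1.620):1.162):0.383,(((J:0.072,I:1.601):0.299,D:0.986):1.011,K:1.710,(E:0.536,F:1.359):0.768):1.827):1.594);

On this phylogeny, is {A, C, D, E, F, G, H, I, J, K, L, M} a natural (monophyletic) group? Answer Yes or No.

The MRCA of the listed taxa is the root, so the smallest clade containing them is the whole tree.
That clade also contains B, which is not in the proposed group, so the group is not monophyletic.

No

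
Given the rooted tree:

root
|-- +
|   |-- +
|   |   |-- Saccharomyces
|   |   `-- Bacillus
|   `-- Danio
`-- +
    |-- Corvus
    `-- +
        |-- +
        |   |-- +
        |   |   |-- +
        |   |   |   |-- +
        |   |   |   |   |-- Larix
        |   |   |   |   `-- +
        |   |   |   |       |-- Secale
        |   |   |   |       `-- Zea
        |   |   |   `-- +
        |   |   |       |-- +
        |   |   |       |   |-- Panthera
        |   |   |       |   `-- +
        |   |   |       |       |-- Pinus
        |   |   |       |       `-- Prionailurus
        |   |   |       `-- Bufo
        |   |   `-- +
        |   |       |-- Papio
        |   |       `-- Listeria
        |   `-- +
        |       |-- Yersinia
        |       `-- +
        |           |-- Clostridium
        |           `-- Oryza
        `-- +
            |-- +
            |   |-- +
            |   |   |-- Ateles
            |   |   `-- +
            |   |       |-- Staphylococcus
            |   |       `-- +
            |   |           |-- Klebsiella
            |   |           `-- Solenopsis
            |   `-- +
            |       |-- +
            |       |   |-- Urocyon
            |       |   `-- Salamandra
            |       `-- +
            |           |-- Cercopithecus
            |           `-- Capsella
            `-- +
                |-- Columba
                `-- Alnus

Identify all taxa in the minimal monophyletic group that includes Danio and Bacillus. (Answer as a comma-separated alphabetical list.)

Tracing Danio: it sits inside ((Saccharomyces,Bacillus),Danio).
Tracing Bacillus: it sits inside (Saccharomyces,Bacillus).
The smallest clade enclosing both is ((Saccharomyces,Bacillus),Danio); the answer is its 3 terminal taxa in alphabetical order.

Bacillus, Danio, Saccharomyces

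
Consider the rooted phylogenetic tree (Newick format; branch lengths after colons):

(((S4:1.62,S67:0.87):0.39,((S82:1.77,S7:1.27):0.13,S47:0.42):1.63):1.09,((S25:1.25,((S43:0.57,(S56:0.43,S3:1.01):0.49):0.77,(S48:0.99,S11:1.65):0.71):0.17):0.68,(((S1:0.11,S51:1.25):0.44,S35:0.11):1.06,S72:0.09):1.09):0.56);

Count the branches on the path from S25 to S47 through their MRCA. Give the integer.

6

The MRCA of S25 and S47 is the root of the tree.
From S25 up to that node: 3 branches. From S47 up to the same node: 3 branches. Total: 3 + 3 = 6.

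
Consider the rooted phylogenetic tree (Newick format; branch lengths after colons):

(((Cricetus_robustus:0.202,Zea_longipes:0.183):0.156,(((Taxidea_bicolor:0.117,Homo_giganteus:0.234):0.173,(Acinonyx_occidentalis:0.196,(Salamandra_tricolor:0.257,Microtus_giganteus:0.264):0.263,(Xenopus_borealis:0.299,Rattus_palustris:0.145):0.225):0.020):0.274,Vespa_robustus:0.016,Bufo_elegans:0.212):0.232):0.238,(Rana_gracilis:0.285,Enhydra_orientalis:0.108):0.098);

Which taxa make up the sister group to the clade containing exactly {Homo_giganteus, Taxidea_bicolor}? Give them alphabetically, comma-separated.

The clade containing exactly {Homo_giganteus, Taxidea_bicolor} attaches to the tree at the node subtending ((Taxidea_bicolor,Homo_giganteus),(Acinonyx_occidentalis,(Salamandra_tricolor,Microtus_giganteus),(Xenopus_borealis,Rattus_palustris))).
The other lineage descending from that same node — the sister group — is (Acinonyx_occidentalis,(Salamandra_tricolor,Microtus_giganteus),(Xenopus_borealis,Rattus_palustris)); its 5 tips in alphabetical order are the answer.

Acinonyx_occidentalis, Microtus_giganteus, Rattus_palustris, Salamandra_tricolor, Xenopus_borealis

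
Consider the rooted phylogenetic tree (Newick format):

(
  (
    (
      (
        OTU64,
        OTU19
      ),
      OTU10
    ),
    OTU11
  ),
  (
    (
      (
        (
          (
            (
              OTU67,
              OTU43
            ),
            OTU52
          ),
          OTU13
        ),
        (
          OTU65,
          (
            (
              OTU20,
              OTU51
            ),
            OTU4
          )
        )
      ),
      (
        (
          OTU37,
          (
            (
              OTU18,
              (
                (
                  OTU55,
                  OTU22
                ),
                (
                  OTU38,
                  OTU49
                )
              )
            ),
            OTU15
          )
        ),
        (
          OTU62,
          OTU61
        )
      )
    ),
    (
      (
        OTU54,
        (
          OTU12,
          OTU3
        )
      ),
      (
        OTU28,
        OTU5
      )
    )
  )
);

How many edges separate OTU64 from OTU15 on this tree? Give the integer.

The MRCA of OTU64 and OTU15 is the root of the tree.
From OTU64 up to that node: 4 branches. From OTU15 up to the same node: 6 branches. Total: 4 + 6 = 10.

10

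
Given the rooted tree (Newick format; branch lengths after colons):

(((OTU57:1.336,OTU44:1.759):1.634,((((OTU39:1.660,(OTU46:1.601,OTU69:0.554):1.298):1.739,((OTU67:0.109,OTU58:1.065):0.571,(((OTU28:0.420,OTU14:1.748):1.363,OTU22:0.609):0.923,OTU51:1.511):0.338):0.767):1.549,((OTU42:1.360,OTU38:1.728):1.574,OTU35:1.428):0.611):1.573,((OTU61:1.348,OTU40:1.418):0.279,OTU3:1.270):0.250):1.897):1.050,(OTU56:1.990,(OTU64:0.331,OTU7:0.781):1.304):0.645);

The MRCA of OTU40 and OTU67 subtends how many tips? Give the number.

15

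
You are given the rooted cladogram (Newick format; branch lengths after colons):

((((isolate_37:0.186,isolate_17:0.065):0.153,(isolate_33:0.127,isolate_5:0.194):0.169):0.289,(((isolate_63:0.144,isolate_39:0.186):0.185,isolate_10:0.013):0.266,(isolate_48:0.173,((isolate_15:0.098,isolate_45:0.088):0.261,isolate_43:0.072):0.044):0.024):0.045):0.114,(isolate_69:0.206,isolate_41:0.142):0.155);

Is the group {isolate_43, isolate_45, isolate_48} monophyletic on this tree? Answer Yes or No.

No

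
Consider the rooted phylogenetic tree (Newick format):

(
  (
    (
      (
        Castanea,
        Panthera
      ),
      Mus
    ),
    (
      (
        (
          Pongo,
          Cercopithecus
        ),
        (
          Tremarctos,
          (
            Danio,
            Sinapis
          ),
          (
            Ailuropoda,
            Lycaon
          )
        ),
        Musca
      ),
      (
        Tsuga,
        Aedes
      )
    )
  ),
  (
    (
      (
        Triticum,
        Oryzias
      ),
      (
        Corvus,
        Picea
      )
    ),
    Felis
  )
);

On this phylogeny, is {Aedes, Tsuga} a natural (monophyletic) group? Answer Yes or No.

The most recent common ancestor of these taxa subtends (Tsuga,Aedes).
That clade has exactly 2 tips — every listed taxon and nothing else — so the group is monophyletic.

Yes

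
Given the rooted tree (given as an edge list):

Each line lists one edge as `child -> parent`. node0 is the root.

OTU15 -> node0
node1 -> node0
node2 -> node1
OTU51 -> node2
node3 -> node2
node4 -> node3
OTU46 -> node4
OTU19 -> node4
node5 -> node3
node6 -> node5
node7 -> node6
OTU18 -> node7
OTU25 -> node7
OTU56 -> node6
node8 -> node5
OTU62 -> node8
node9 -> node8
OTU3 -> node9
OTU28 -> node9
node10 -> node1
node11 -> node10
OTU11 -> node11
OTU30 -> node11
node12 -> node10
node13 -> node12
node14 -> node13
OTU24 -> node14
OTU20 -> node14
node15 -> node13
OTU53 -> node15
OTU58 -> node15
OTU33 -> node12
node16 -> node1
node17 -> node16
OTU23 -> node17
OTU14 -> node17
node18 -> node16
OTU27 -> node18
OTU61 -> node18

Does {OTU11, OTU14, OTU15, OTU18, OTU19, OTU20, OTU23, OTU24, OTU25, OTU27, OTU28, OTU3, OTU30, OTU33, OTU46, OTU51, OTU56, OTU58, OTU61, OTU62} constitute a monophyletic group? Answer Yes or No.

No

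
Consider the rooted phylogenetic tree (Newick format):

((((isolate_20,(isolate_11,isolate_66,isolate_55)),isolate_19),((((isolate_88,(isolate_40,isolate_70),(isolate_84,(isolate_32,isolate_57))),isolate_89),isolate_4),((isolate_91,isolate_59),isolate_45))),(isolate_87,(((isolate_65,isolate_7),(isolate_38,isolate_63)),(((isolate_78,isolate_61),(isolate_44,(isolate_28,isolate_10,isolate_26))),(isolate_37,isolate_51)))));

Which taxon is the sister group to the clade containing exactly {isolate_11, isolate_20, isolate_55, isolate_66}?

The clade containing exactly {isolate_11, isolate_20, isolate_55, isolate_66} attaches to the tree at the node subtending ((isolate_20,(isolate_11,isolate_66,isolate_55)),isolate_19).
The other lineage descending from that same node — the sister group — is the single tip isolate_19.

isolate_19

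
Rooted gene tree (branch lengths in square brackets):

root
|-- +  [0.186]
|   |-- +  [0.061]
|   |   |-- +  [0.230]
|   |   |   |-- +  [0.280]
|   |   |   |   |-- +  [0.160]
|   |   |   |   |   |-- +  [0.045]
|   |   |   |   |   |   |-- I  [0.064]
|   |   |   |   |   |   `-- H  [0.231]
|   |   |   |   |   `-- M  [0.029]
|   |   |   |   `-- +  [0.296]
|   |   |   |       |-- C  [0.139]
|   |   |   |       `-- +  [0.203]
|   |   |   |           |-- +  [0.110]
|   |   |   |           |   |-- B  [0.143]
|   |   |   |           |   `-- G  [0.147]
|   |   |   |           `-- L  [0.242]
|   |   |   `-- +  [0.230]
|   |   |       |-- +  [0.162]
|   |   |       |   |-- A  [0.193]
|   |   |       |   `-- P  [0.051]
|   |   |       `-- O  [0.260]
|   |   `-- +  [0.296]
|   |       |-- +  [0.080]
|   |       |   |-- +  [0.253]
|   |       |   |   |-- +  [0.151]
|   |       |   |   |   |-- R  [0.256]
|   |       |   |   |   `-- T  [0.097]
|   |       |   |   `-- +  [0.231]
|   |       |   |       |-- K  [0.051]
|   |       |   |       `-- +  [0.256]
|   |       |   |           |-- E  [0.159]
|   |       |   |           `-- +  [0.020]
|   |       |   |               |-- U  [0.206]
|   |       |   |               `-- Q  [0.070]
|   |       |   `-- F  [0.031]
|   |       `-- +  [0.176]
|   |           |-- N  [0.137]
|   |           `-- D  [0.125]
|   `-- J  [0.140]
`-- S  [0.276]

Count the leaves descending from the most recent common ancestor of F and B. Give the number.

19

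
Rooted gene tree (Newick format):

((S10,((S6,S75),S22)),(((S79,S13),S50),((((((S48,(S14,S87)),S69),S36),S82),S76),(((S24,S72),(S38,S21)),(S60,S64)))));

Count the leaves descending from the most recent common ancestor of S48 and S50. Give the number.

16

The MRCA of S48 and S50 is the node subtending (((S79,S13),S50),((((((S48,(S14,S87)),S69),S36),S82),S76),(((S24,S72),(S38,S21)),(S60,S64)))).
That clade contains 16 terminal taxa: S13, S14, S21, S24, S36, S38, S48, S50, S60, S64, S69, S72, S76, S79, S82, S87.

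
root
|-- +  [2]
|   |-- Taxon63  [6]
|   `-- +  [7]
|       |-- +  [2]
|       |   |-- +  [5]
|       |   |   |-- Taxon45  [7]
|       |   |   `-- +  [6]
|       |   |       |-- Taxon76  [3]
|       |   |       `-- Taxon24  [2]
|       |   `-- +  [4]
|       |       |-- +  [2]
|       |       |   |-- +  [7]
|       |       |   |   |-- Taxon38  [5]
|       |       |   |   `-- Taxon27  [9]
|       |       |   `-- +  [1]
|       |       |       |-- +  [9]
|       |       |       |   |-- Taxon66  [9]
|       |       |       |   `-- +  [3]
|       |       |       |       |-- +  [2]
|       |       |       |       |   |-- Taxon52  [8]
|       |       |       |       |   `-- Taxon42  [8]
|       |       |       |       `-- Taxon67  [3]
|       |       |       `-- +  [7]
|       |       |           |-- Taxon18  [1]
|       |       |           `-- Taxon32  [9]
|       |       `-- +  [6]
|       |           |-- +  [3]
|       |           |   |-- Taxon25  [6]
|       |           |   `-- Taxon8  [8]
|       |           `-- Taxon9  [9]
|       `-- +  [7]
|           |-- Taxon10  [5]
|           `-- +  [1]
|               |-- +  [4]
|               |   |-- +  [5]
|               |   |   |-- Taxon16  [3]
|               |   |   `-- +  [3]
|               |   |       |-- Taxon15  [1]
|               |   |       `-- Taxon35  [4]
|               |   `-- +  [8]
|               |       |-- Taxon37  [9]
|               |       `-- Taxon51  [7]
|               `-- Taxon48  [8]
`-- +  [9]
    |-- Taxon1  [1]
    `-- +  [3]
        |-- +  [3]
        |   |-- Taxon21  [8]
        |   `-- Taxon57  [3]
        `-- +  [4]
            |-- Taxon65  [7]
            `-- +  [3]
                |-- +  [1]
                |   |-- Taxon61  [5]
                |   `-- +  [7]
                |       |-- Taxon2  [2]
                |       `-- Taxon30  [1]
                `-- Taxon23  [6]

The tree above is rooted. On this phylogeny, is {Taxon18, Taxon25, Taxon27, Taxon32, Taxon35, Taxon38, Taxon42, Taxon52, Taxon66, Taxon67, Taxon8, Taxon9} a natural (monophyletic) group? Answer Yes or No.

The MRCA of the listed taxa subtends (((Taxon45,(Taxon76,Taxon24)),(((Taxon38,Taxon27),((Taxon66,((Taxon52,Taxon42),Taxon67)),(Taxon18,Taxon32))),((Taxon25,Taxon8),Taxon9))),(Taxon10,(((Taxon16,(Taxon15,Taxon35)),(Taxon37,Taxon51)),Taxon48))).
That clade also contains Taxon10, Taxon15, Taxon16, Taxon24, Taxon37, Taxon45, Taxon48, Taxon51, Taxon76, which are not in the proposed group, so the group is not monophyletic.

No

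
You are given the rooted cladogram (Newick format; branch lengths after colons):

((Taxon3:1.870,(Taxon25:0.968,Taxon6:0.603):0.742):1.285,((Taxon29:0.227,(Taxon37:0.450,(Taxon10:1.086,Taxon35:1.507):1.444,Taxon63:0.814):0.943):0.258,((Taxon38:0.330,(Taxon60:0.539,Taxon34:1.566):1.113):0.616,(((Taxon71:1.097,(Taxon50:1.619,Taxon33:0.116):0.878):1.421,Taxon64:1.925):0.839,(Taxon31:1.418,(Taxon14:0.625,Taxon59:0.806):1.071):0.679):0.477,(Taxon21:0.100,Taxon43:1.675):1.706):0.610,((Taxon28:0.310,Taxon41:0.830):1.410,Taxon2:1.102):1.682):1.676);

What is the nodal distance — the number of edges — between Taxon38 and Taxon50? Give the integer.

The MRCA of Taxon38 and Taxon50 is the node subtending ((Taxon38,(Taxon60,Taxon34)),(((Taxon71,(Taxon50,Taxon33)),Taxon64),(Taxon31,(Taxon14,Taxon59))),(Taxon21,Taxon43)).
From Taxon38 up to that node: 2 branches. From Taxon50 up to the same node: 5 branches. Total: 2 + 5 = 7.

7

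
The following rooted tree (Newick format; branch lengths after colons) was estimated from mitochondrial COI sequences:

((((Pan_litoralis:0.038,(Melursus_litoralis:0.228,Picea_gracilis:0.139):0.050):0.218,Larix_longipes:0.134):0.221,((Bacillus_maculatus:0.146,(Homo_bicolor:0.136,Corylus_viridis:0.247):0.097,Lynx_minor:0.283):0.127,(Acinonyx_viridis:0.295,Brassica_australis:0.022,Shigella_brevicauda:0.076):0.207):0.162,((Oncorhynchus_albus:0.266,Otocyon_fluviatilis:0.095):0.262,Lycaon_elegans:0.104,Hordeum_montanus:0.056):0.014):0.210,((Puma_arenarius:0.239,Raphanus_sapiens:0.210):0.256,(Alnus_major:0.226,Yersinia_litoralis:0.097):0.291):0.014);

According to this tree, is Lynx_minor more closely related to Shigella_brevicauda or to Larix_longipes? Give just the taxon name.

The MRCA of Lynx_minor and Shigella_brevicauda subtends ((Bacillus_maculatus,(Homo_bicolor,Corylus_viridis),Lynx_minor),(Acinonyx_viridis,Brassica_australis,Shigella_brevicauda)) (7 taxa).
The MRCA of Lynx_minor and Larix_longipes subtends (((Pan_litoralis,(Melursus_litoralis,Picea_gracilis)),Larix_longipes),((Bacillus_maculatus,(Homo_bicolor,Corylus_viridis),Lynx_minor),(Acinonyx_viridis,Brassica_australis,Shigella_brevicauda)),((Oncorhynchus_albus,Otocyon_fluviatilis),Lycaon_elegans,Hordeum_montanus)) (15 taxa).
The first is nested inside the second, so Lynx_minor shares a more recent common ancestor with Shigella_brevicauda.

Shigella_brevicauda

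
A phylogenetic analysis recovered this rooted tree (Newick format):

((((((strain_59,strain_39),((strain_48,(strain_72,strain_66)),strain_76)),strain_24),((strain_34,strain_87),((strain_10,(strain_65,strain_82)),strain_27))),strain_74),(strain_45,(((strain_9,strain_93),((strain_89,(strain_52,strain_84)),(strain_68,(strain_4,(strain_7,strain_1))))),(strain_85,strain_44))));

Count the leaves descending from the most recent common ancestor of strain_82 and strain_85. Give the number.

The MRCA of strain_82 and strain_85 is the root, so the clade is the entire tree.
That clade contains 26 terminal taxa: strain_1, strain_10, strain_24, strain_27, strain_34, strain_39, strain_4, strain_44, strain_45, strain_48, strain_52, strain_59, strain_65, strain_66, strain_68, strain_7, strain_72, strain_74, strain_76, strain_82, strain_84, strain_85, strain_87, strain_89, strain_9, strain_93.

26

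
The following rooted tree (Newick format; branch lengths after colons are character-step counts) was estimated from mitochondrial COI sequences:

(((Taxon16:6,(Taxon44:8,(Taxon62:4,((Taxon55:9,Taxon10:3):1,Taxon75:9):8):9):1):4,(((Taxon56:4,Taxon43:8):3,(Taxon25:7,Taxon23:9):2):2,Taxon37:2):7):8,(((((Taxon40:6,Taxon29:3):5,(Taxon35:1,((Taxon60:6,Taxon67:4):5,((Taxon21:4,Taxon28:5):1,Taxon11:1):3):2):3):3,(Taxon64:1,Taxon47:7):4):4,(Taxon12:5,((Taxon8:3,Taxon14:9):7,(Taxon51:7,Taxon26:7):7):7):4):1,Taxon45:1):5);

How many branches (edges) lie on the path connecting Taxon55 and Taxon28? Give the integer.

16

The MRCA of Taxon55 and Taxon28 is the root of the tree.
From Taxon55 up to that node: 7 branches. From Taxon28 up to the same node: 9 branches. Total: 7 + 9 = 16.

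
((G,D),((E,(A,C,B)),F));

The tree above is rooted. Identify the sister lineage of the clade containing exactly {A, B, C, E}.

F

The clade containing exactly {A, B, C, E} attaches to the tree at the node subtending ((E,(A,C,B)),F).
The other lineage descending from that same node — the sister group — is the single tip F.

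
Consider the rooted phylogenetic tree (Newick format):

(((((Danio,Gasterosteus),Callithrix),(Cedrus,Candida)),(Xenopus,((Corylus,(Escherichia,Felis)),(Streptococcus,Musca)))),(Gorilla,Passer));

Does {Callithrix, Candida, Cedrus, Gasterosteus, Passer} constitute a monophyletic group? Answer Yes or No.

No

The MRCA of the listed taxa is the root, so the smallest clade containing them is the whole tree.
That clade also contains Corylus, Danio, Escherichia, Felis, Gorilla, Musca, Streptococcus, Xenopus, which are not in the proposed group, so the group is not monophyletic.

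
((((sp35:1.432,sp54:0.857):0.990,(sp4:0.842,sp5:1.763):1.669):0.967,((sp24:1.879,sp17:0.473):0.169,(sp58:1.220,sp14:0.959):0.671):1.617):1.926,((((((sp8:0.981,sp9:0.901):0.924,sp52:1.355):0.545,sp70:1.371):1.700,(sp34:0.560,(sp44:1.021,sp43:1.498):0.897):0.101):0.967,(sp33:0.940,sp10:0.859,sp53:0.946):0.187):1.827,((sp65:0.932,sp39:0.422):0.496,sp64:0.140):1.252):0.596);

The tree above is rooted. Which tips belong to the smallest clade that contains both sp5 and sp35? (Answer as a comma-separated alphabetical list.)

sp35, sp4, sp5, sp54

Tracing sp5: it sits inside (sp4,sp5).
Tracing sp35: it sits inside (sp35,sp54).
The smallest clade enclosing both is ((sp35,sp54),(sp4,sp5)); the answer is its 4 terminal taxa in alphabetical order.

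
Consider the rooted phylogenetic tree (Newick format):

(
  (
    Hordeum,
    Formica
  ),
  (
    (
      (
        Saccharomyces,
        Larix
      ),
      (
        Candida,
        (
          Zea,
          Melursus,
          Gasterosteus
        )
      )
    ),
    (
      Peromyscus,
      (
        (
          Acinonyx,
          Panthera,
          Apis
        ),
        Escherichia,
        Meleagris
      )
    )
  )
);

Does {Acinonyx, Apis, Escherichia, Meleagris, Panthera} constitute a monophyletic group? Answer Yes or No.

Yes

The most recent common ancestor of these taxa subtends ((Acinonyx,Panthera,Apis),Escherichia,Meleagris).
That clade has exactly 5 tips — every listed taxon and nothing else — so the group is monophyletic.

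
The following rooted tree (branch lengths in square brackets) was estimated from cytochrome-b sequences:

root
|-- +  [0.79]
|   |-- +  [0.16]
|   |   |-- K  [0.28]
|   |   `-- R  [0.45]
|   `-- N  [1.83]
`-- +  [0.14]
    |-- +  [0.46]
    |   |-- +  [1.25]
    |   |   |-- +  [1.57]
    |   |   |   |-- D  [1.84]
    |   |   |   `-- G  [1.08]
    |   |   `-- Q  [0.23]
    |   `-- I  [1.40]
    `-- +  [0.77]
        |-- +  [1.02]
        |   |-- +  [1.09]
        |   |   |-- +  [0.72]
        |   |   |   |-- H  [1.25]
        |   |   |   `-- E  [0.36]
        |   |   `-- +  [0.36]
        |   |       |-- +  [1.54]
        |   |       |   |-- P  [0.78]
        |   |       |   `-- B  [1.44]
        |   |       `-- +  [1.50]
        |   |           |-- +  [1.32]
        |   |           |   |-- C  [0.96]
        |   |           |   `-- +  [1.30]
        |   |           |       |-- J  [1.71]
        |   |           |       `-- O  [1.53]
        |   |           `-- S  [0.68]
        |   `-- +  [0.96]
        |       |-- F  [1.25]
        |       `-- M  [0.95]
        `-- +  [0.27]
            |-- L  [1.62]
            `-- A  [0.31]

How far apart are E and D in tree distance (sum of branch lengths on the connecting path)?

9.08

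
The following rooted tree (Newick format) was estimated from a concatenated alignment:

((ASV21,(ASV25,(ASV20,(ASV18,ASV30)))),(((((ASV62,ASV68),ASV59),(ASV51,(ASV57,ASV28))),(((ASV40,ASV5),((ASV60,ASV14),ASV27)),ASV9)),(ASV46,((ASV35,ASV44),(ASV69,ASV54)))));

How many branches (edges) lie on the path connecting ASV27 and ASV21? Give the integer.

The MRCA of ASV27 and ASV21 is the root of the tree.
From ASV27 up to that node: 6 branches. From ASV21 up to the same node: 2 branches. Total: 6 + 2 = 8.

8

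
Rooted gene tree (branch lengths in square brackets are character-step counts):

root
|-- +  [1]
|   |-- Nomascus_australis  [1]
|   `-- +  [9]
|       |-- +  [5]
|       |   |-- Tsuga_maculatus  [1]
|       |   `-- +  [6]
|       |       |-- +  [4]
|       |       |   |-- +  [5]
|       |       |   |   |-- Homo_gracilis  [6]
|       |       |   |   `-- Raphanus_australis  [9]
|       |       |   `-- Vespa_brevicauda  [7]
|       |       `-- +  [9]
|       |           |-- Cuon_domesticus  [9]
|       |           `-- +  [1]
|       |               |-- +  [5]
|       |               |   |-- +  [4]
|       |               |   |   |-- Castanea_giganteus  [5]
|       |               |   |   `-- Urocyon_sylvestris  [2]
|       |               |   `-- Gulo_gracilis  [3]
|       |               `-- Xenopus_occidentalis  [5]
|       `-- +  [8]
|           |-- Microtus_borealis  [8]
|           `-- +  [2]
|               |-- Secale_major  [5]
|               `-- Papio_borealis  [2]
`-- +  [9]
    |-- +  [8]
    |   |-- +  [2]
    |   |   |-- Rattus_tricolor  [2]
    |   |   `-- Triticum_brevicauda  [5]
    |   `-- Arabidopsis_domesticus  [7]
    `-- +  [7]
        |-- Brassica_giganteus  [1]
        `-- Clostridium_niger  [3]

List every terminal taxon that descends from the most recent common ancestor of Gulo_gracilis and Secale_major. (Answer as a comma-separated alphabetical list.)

Tracing Gulo_gracilis: it sits inside ((Castanea_giganteus,Urocyon_sylvestris),Gulo_gracilis).
Tracing Secale_major: it sits inside (Secale_major,Papio_borealis).
The smallest clade enclosing both is ((Tsuga_maculatus,(((Homo_gracilis,Raphanus_australis),Vespa_brevicauda),(Cuon_domesticus,(((Castanea_giganteus,Urocyon_sylvestris),Gulo_gracilis),Xenopus_occidentalis)))),(Microtus_borealis,(Secale_major,Papio_borealis))); the answer is its 12 terminal taxa in alphabetical order.

Castanea_giganteus, Cuon_domesticus, Gulo_gracilis, Homo_gracilis, Microtus_borealis, Papio_borealis, Raphanus_australis, Secale_major, Tsuga_maculatus, Urocyon_sylvestris, Vespa_brevicauda, Xenopus_occidentalis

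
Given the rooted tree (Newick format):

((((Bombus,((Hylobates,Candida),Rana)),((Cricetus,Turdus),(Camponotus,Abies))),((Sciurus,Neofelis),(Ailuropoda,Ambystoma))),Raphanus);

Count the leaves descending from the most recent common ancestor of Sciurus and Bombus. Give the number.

12

The MRCA of Sciurus and Bombus is the node subtending (((Bombus,((Hylobates,Candida),Rana)),((Cricetus,Turdus),(Camponotus,Abies))),((Sciurus,Neofelis),(Ailuropoda,Ambystoma))).
That clade contains 12 terminal taxa: Abies, Ailuropoda, Ambystoma, Bombus, Camponotus, Candida, Cricetus, Hylobates, Neofelis, Rana, Sciurus, Turdus.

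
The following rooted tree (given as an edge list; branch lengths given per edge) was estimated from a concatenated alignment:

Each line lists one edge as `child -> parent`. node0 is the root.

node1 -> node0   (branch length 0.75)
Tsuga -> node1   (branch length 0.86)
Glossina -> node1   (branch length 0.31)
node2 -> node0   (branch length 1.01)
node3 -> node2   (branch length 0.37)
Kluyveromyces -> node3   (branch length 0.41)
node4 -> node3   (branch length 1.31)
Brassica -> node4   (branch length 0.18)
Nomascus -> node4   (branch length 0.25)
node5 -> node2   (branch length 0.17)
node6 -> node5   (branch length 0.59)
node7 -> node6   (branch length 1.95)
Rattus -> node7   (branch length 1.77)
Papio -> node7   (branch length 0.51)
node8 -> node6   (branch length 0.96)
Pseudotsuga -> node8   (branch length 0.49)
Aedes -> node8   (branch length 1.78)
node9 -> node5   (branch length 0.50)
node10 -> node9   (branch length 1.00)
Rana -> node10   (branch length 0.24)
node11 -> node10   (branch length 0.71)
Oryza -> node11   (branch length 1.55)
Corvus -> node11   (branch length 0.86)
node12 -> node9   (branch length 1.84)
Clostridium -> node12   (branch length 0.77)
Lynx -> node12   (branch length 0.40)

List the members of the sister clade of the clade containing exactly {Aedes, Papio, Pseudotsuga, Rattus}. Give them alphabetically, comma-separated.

The clade containing exactly {Aedes, Papio, Pseudotsuga, Rattus} attaches to the tree at the node subtending (((Rattus,Papio),(Pseudotsuga,Aedes)),((Rana,(Oryza,Corvus)),(Clostridium,Lynx))).
The other lineage descending from that same node — the sister group — is ((Rana,(Oryza,Corvus)),(Clostridium,Lynx)); its 5 tips in alphabetical order are the answer.

Clostridium, Corvus, Lynx, Oryza, Rana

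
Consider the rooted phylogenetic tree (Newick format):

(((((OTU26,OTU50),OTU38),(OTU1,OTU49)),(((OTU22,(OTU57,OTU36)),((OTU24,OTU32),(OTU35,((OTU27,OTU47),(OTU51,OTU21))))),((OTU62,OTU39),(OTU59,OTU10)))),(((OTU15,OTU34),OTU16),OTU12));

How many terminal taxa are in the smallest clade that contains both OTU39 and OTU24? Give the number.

14

The MRCA of OTU39 and OTU24 is the node subtending (((OTU22,(OTU57,OTU36)),((OTU24,OTU32),(OTU35,((OTU27,OTU47),(OTU51,OTU21))))),((OTU62,OTU39),(OTU59,OTU10))).
That clade contains 14 terminal taxa: OTU10, OTU21, OTU22, OTU24, OTU27, OTU32, OTU35, OTU36, OTU39, OTU47, OTU51, OTU57, OTU59, OTU62.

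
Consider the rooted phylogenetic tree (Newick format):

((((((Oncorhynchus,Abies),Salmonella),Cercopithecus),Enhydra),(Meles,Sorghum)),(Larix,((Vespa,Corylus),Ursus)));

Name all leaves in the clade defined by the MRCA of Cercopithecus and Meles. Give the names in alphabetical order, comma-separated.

Tracing Cercopithecus: it sits inside (((Oncorhynchus,Abies),Salmonella),Cercopithecus).
Tracing Meles: it sits inside (Meles,Sorghum).
The smallest clade enclosing both is (((((Oncorhynchus,Abies),Salmonella),Cercopithecus),Enhydra),(Meles,Sorghum)); the answer is its 7 terminal taxa in alphabetical order.

Abies, Cercopithecus, Enhydra, Meles, Oncorhynchus, Salmonella, Sorghum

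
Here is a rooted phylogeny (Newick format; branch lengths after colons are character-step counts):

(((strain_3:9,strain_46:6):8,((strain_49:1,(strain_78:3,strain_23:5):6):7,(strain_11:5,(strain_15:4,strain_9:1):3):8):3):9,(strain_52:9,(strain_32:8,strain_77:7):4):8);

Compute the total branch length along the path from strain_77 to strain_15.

46

The path runs strain_77 → … → MRCA → … → strain_15; the MRCA is the root of the tree.
Branch lengths along that path: 7 + 4 + 8 + 9 + 3 + 8 + 3 + 4 = 46.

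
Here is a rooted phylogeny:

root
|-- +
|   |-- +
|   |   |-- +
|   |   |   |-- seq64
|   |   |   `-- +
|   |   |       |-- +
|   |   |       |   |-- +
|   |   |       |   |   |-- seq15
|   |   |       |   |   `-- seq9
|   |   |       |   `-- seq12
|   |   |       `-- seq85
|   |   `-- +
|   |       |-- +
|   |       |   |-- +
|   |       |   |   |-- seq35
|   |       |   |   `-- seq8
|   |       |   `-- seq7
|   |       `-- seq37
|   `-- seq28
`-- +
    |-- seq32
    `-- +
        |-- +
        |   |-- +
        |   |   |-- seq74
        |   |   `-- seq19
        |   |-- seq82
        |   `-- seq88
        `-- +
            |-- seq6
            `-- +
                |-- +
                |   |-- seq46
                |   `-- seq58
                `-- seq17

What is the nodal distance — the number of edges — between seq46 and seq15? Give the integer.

13

The MRCA of seq46 and seq15 is the root of the tree.
From seq46 up to that node: 6 branches. From seq15 up to the same node: 7 branches. Total: 6 + 7 = 13.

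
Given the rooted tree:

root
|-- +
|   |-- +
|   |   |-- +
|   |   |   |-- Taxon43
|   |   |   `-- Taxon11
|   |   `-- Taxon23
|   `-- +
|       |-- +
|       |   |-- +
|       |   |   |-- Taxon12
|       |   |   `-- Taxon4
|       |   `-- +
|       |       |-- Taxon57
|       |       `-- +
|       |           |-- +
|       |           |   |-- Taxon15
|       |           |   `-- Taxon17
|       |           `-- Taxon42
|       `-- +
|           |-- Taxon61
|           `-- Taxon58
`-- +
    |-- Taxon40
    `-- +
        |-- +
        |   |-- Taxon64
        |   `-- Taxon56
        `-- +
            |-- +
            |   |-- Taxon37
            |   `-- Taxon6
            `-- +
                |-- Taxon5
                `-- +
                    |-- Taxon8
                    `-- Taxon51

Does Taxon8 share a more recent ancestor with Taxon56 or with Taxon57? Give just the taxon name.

Taxon56

The MRCA of Taxon8 and Taxon56 subtends ((Taxon64,Taxon56),((Taxon37,Taxon6),(Taxon5,(Taxon8,Taxon51)))) (7 taxa).
The MRCA of Taxon8 and Taxon57 is the root, subtending the entire tree (19 taxa).
The first is nested inside the second, so Taxon8 shares a more recent common ancestor with Taxon56.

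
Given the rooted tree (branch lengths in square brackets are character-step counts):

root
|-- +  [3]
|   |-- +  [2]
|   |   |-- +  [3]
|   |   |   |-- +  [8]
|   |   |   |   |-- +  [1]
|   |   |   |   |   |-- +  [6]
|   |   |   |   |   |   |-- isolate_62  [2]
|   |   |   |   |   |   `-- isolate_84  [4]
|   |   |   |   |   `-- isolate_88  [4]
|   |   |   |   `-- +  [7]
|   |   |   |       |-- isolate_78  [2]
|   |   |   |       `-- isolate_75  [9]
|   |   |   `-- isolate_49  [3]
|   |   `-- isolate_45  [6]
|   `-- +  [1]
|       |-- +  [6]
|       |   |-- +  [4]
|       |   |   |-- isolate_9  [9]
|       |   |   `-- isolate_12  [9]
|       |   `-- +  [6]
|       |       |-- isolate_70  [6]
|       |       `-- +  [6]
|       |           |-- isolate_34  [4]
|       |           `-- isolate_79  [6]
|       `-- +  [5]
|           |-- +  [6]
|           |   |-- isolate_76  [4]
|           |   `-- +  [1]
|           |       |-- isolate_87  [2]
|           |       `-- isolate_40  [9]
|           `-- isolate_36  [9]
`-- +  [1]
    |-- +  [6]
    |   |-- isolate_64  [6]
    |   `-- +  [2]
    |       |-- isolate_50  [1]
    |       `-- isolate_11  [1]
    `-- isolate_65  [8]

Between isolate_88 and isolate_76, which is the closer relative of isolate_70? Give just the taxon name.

isolate_76

The MRCA of isolate_70 and isolate_76 subtends (((isolate_9,isolate_12),(isolate_70,(isolate_34,isolate_79))),((isolate_76,(isolate_87,isolate_40)),isolate_36)) (9 taxa).
The MRCA of isolate_70 and isolate_88 subtends ((((((isolate_62,isolate_84),isolate_88),(isolate_78,isolate_75)),isolate_49),isolate_45),(((isolate_9,isolate_12),(isolate_70,(isolate_34,isolate_79))),((isolate_76,(isolate_87,isolate_40)),isolate_36))) (16 taxa).
The first is nested inside the second, so isolate_70 shares a more recent common ancestor with isolate_76.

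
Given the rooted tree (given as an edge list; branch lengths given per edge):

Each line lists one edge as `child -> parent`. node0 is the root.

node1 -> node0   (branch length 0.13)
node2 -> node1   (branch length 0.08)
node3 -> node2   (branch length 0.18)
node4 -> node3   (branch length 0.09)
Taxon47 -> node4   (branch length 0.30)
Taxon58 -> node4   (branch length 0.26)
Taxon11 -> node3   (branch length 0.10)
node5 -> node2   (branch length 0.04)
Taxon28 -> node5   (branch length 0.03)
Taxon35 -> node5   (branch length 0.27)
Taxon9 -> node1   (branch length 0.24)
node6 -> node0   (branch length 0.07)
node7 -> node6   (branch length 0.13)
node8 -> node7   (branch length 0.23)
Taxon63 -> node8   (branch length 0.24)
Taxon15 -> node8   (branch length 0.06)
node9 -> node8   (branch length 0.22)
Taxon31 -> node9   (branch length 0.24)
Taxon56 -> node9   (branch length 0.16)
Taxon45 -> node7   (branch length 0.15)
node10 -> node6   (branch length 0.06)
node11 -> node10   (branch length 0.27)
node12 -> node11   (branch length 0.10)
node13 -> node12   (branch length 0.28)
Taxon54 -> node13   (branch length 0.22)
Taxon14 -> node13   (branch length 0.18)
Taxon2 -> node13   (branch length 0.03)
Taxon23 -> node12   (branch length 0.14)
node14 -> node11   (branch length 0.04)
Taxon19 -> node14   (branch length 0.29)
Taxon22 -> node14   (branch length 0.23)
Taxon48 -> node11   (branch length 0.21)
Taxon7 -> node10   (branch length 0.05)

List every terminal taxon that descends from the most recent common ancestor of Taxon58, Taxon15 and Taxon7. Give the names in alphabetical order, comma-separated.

Tracing Taxon58: it sits inside (Taxon47,Taxon58).
Tracing Taxon15: it sits inside (Taxon63,Taxon15,(Taxon31,Taxon56)).
Tracing Taxon7: it sits inside ((((Taxon54,Taxon14,Taxon2),Taxon23),(Taxon19,Taxon22),Taxon48),Taxon7).
The smallest clade enclosing all 3 is the whole tree (their MRCA is the root), so the answer is all 19 tips in alphabetical order.

Taxon11, Taxon14, Taxon15, Taxon19, Taxon2, Taxon22, Taxon23, Taxon28, Taxon31, Taxon35, Taxon45, Taxon47, Taxon48, Taxon54, Taxon56, Taxon58, Taxon63, Taxon7, Taxon9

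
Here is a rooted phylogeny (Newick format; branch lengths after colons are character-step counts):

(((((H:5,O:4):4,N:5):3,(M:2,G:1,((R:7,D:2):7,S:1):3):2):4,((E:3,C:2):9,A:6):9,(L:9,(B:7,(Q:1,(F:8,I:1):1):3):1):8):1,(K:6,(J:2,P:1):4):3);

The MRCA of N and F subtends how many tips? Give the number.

16

The MRCA of N and F is the node subtending ((((H,O),N),(M,G,((R,D),S))),((E,C),A),(L,(B,(Q,(F,I))))).
That clade contains 16 terminal taxa: A, B, C, D, E, F, G, H, I, L, M, N, O, Q, R, S.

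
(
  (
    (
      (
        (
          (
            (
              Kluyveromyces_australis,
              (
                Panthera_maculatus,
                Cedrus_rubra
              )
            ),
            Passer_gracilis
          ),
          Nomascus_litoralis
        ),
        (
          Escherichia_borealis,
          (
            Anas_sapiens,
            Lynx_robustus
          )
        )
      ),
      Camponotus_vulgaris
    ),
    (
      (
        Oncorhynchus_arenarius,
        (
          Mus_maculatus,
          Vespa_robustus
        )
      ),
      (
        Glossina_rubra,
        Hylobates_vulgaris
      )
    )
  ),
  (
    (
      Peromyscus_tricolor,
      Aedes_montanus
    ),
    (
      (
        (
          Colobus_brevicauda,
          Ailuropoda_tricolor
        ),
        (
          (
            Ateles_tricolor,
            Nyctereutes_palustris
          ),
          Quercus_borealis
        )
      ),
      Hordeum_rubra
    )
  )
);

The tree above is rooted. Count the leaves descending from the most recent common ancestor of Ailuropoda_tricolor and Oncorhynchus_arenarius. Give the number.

The MRCA of Ailuropoda_tricolor and Oncorhynchus_arenarius is the root, so the clade is the entire tree.
That clade contains 22 terminal taxa: Aedes_montanus, Ailuropoda_tricolor, Anas_sapiens, Ateles_tricolor, Camponotus_vulgaris, Cedrus_rubra, Colobus_brevicauda, Escherichia_borealis, Glossina_rubra, Hordeum_rubra, Hylobates_vulgaris, Kluyveromyces_australis, Lynx_robustus, Mus_maculatus, Nomascus_litoralis, Nyctereutes_palustris, Oncorhynchus_arenarius, Panthera_maculatus, Passer_gracilis, Peromyscus_tricolor, Quercus_borealis, Vespa_robustus.

22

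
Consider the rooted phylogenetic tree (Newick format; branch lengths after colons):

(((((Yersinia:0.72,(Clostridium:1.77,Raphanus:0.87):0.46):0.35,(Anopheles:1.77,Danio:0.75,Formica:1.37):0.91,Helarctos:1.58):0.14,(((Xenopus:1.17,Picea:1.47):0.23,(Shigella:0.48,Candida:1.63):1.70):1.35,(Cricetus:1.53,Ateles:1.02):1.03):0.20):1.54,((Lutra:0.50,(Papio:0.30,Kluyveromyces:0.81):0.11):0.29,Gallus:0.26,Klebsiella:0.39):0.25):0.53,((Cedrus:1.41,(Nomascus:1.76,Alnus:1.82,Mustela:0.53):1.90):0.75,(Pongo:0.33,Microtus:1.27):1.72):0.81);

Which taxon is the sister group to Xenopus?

Picea

Xenopus attaches to the tree at the node subtending (Xenopus,Picea).
The other lineage descending from that same node — the sister group — is the single tip Picea.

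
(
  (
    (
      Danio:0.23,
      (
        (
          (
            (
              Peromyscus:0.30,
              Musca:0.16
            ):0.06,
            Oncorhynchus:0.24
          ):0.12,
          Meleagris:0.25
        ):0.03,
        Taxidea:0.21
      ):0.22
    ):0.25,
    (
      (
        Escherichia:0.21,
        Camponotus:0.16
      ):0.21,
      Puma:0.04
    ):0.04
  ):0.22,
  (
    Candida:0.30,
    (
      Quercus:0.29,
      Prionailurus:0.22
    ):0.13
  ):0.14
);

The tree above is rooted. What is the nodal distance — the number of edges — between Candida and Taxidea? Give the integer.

The MRCA of Candida and Taxidea is the root of the tree.
From Candida up to that node: 2 branches. From Taxidea up to the same node: 4 branches. Total: 2 + 4 = 6.

6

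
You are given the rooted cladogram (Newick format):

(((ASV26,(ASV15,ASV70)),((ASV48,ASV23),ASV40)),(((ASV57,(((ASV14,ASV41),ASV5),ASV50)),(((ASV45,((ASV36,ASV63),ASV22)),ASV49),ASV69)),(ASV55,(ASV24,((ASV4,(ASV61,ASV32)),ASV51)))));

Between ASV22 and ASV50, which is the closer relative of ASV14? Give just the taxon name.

The MRCA of ASV14 and ASV50 subtends (((ASV14,ASV41),ASV5),ASV50) (4 taxa).
The MRCA of ASV14 and ASV22 subtends ((ASV57,(((ASV14,ASV41),ASV5),ASV50)),(((ASV45,((ASV36,ASV63),ASV22)),ASV49),ASV69)) (11 taxa).
The first is nested inside the second, so ASV14 shares a more recent common ancestor with ASV50.

ASV50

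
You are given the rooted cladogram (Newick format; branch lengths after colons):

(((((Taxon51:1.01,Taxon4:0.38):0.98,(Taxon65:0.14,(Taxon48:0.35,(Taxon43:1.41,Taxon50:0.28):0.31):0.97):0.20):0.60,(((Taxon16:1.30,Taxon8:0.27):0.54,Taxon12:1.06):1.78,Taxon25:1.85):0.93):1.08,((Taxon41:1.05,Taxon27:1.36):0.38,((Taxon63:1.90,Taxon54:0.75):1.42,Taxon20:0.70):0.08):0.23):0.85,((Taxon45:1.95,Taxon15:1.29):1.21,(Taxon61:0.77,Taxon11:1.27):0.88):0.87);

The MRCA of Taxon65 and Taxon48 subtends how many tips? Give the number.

The MRCA of Taxon65 and Taxon48 is the node subtending (Taxon65,(Taxon48,(Taxon43,Taxon50))).
That clade contains 4 terminal taxa: Taxon43, Taxon48, Taxon50, Taxon65.

4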